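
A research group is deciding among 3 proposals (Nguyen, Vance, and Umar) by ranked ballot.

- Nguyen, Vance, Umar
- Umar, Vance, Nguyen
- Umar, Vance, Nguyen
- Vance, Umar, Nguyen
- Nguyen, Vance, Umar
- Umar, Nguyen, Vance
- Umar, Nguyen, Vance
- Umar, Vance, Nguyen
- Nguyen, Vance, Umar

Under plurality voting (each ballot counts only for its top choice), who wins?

Umar

First-place vote totals:
  Nguyen: 3
  Vance: 1
  Umar: 5
Umar has the most first-place votes.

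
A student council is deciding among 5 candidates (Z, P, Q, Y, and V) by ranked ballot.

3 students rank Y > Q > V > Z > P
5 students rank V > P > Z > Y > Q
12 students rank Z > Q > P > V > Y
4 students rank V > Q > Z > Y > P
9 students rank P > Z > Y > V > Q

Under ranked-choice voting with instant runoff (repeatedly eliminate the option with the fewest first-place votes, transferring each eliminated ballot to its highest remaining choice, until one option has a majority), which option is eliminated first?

Round 1: Z 12, P 9, V 9, Y 3, Q 0. Q has the fewest and is eliminated.
Round 2: Z 12, P 9, V 9, Y 3. Y has the fewest and is eliminated.
Round 3: Z 12, V 12, P 9. P has the fewest and is eliminated.
Round 4: Z 21, V 12. Z has a majority.

Q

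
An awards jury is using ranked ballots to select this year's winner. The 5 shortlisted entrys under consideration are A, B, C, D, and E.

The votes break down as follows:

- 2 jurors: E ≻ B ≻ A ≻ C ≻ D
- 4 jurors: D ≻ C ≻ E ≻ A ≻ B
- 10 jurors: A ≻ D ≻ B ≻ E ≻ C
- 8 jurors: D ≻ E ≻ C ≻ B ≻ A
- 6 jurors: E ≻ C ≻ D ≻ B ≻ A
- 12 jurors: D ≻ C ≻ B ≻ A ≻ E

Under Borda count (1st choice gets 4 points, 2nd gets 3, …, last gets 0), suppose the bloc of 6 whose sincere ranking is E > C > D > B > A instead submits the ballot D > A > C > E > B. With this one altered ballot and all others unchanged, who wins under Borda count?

D

Borda totals with the altered ballot: A 78, B 58, C 78, D 150, E 56.
The winner is unchanged: still D.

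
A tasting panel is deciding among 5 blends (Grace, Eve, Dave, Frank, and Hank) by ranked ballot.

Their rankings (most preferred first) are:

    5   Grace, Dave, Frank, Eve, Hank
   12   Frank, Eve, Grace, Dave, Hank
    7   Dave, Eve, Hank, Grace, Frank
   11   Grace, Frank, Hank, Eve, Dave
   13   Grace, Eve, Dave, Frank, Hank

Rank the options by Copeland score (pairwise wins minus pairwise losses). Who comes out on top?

Pairwise results:
  Grace vs Eve: Grace wins 29–19.
  Grace vs Dave: Grace wins 41–7.
  Grace vs Frank: Grace wins 36–12.
  Grace vs Hank: Grace wins 41–7.
  Eve vs Dave: Eve wins 36–12.
  Eve vs Frank: Frank wins 28–20.
  Eve vs Hank: Eve wins 37–11.
  Dave vs Frank: Dave wins 25–23.
  Dave vs Hank: Dave wins 37–11.
  Frank vs Hank: Frank wins 41–7.
Copeland scores (wins − losses):
  Grace: 4 − 0 = 4
  Eve: 2 − 2 = 0
  Dave: 2 − 2 = 0
  Frank: 2 − 2 = 0
  Hank: 0 − 4 = -4
Grace has the best Copeland score.

Grace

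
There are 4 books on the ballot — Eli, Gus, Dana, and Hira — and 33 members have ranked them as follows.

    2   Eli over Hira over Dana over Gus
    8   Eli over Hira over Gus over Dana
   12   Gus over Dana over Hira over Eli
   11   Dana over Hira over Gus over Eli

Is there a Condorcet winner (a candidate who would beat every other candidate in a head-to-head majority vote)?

No

Head-to-head results (33 voters total):
Eli vs Gus: Gus wins 23–10.
Eli vs Dana: Dana wins 23–10.
Eli vs Hira: Hira wins 23–10.
Gus vs Dana: Gus wins 20–13.
Gus vs Hira: Hira wins 21–12.
Dana vs Hira: Dana wins 23–10.
No candidate beats all others: Gus beats Dana beats Hira beats Gus, a majority cycle.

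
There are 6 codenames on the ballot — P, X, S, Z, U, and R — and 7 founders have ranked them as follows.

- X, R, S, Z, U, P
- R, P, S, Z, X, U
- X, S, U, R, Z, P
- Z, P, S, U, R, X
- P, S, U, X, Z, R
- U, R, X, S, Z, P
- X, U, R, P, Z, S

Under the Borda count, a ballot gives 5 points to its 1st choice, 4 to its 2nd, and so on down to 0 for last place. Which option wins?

Borda scores:
  P: 0 + 4 + 0 + 4 + 5 + 0 + 2 = 15
  X: 5 + 1 + 5 + 0 + 2 + 3 + 5 = 21
  S: 3 + 3 + 4 + 3 + 4 + 2 + 0 = 19
  Z: 2 + 2 + 1 + 5 + 1 + 1 + 1 = 13
  U: 1 + 0 + 3 + 2 + 3 + 5 + 4 = 18
  R: 4 + 5 + 2 + 1 + 0 + 4 + 3 = 19
X has the highest total.

X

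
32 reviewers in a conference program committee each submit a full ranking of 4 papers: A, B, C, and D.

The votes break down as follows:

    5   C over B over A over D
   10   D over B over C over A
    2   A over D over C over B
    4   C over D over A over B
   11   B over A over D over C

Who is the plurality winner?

B

First-place vote totals:
  A: 2
  B: 11
  C: 9
  D: 10
B has the most first-place votes.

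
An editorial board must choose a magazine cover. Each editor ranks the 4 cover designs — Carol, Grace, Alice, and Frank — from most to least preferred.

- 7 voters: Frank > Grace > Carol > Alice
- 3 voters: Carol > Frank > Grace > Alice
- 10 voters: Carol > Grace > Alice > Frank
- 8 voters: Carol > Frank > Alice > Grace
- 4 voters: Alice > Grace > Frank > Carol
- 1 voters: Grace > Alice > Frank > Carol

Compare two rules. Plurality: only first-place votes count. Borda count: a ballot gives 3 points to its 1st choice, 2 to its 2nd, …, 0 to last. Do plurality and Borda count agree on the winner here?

Yes

Plurality first-place counts: Carol 21, Grace 1, Alice 4, Frank 7 → Carol.
Borda totals: Carol 70, Grace 48, Alice 32, Frank 48 → Carol.
The two rules agree on Carol.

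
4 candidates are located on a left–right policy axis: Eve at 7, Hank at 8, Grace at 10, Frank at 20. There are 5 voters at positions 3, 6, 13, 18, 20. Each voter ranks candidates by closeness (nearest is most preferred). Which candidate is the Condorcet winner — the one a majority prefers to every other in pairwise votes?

With single-peaked preferences on a line, the Condorcet winner is the candidate closest to the median voter.
The median voter (position 13) is closest to Grace at 10.
Check: Grace vs Eve — voters closer to Grace: 3 of 5.

Grace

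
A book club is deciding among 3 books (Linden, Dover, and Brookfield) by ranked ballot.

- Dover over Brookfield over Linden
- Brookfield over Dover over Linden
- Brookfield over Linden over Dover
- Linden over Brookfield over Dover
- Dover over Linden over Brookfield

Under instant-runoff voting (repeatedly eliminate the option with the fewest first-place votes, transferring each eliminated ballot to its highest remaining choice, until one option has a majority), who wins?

Brookfield

Round 1: Dover 2, Brookfield 2, Linden 1. Linden has the fewest and is eliminated.
Round 2: Brookfield 3, Dover 2. Brookfield has a majority.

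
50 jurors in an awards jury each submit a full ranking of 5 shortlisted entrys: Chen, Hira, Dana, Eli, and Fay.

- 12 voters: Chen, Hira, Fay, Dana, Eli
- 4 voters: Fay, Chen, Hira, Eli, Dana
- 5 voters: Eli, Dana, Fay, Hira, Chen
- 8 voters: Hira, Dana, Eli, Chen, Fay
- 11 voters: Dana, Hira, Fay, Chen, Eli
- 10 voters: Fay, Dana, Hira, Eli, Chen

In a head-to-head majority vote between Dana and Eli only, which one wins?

Ballots ranking Dana above Eli: 12+8+11+10 = 41.
Ballots ranking Eli above Dana: 4+5 = 9.
Dana wins the head-to-head, 41–9.

Dana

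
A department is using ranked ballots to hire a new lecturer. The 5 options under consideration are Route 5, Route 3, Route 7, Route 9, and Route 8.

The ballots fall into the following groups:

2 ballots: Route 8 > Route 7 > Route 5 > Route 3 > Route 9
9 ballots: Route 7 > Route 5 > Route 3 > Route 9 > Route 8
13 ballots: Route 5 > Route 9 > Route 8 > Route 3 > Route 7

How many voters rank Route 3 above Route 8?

9

Ballots ranking Route 3 above Route 8: 9.
Ballots ranking Route 8 above Route 3: 2+13 = 15.
So 9 of 24 voters prefer Route 3 to Route 8.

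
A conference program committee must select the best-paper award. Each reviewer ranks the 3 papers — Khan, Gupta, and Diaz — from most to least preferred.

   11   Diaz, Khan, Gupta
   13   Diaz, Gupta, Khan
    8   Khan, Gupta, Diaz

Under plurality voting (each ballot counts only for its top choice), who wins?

Diaz

First-place vote totals:
  Khan: 8
  Gupta: 0
  Diaz: 24
Diaz has the most first-place votes.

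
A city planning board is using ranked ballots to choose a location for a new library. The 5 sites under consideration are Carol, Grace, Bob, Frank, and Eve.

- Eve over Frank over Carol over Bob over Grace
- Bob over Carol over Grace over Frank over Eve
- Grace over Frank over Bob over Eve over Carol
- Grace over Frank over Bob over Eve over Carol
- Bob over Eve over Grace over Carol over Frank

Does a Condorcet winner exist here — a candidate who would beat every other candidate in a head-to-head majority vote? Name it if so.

Head-to-head results (5 voters total):
Carol vs Grace: Grace wins 3–2.
Carol vs Bob: Bob wins 4–1.
Carol vs Frank: Frank wins 3–2.
Carol vs Eve: Eve wins 4–1.
Grace vs Bob: Bob wins 3–2.
Grace vs Frank: Grace wins 4–1.
Grace vs Eve: Grace wins 3–2.
Bob vs Frank: Frank wins 3–2.
Bob vs Eve: Bob wins 4–1.
Frank vs Eve: Frank wins 3–2.
No candidate beats all others: Grace beats Frank beats Bob beats Grace, a majority cycle.

None — there is no Condorcet winner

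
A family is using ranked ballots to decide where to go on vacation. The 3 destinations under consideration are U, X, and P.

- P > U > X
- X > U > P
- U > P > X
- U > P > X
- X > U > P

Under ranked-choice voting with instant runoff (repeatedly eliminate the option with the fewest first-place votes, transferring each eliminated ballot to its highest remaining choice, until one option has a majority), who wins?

U

Round 1: U 2, X 2, P 1. P has the fewest and is eliminated.
Round 2: U 3, X 2. U has a majority.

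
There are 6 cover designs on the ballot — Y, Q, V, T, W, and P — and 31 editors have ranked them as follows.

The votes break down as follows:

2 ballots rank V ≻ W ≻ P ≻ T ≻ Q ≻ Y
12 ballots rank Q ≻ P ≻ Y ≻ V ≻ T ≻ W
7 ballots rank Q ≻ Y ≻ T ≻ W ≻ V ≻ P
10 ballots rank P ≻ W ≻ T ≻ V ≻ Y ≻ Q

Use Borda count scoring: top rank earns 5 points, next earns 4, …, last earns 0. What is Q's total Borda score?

97

Borda scores:
  Y: 2·0 + 12·3 + 7·4 + 10·1 = 74
  Q: 2·1 + 12·5 + 7·5 + 10·0 = 97
  V: 2·5 + 12·2 + 7·1 + 10·2 = 61
  T: 2·2 + 12·1 + 7·3 + 10·3 = 67
  W: 2·4 + 12·0 + 7·2 + 10·4 = 62
  P: 2·3 + 12·4 + 7·0 + 10·5 = 104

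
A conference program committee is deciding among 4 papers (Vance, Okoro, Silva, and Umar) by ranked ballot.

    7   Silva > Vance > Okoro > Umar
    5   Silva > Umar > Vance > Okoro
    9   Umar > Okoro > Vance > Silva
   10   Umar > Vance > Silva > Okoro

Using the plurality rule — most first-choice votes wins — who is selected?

First-place vote totals:
  Vance: 0
  Okoro: 0
  Silva: 12
  Umar: 19
Umar has the most first-place votes.

Umar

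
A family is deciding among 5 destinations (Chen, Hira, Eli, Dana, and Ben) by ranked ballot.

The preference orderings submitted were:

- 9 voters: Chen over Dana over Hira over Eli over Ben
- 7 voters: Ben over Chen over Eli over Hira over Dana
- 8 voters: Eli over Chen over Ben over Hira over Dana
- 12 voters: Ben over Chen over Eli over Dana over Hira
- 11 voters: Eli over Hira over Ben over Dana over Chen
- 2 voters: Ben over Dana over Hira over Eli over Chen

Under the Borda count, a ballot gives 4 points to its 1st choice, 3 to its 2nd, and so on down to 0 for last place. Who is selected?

Eli

Borda scores:
  Chen: 9·4 + 7·3 + 8·3 + 12·3 + 11·0 + 2·0 = 117
  Hira: 9·2 + 7·1 + 8·1 + 12·0 + 11·3 + 2·2 = 70
  Eli: 9·1 + 7·2 + 8·4 + 12·2 + 11·4 + 2·1 = 125
  Dana: 9·3 + 7·0 + 8·0 + 12·1 + 11·1 + 2·3 = 56
  Ben: 9·0 + 7·4 + 8·2 + 12·4 + 11·2 + 2·4 = 122
Eli has the highest total.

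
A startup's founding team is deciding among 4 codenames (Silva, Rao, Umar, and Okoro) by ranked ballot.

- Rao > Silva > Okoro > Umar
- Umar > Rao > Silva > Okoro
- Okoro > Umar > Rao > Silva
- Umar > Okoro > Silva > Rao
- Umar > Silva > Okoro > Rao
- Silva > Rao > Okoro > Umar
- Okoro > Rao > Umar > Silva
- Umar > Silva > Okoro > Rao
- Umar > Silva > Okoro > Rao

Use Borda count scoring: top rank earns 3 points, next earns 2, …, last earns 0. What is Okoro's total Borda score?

Borda scores:
  Silva: 2 + 1 + 0 + 1 + 2 + 3 + 0 + 2 + 2 = 13
  Rao: 3 + 2 + 1 + 0 + 0 + 2 + 2 + 0 + 0 = 10
  Umar: 0 + 3 + 2 + 3 + 3 + 0 + 1 + 3 + 3 = 18
  Okoro: 1 + 0 + 3 + 2 + 1 + 1 + 3 + 1 + 1 = 13

13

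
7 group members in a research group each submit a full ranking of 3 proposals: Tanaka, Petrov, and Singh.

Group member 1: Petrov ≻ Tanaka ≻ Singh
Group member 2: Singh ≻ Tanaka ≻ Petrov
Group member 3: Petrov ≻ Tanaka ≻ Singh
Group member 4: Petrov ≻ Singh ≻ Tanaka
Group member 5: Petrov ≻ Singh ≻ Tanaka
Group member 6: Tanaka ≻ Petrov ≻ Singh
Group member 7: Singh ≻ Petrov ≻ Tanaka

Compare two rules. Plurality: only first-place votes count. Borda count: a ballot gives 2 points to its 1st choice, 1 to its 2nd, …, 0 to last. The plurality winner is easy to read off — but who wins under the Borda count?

Plurality first-place counts: Tanaka 1, Petrov 4, Singh 2 → Petrov.
Borda totals: Tanaka 5, Petrov 10, Singh 6 → Petrov.

Petrov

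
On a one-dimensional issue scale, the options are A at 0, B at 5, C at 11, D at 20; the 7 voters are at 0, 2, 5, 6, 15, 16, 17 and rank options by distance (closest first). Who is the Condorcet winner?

B

With single-peaked preferences on a line, the Condorcet winner is the candidate closest to the median voter.
The median voter (position 6) is closest to B at 5.
Check: B vs D — voters closer to B: 4 of 7.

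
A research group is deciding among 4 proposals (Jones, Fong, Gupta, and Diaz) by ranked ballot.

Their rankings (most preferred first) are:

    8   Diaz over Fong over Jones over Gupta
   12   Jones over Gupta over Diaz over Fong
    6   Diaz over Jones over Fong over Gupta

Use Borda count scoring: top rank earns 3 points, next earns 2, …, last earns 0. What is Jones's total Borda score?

56

Borda scores:
  Jones: 8·1 + 12·3 + 6·2 = 56
  Fong: 8·2 + 12·0 + 6·1 = 22
  Gupta: 8·0 + 12·2 + 6·0 = 24
  Diaz: 8·3 + 12·1 + 6·3 = 54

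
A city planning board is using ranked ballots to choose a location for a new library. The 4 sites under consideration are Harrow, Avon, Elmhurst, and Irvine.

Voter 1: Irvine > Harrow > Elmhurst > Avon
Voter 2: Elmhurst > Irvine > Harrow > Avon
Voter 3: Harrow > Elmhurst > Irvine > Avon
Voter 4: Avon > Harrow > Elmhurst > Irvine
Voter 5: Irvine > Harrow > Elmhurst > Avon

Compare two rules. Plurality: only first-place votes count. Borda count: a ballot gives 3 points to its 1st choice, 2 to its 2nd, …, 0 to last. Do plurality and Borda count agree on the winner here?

Plurality first-place counts: Harrow 1, Avon 1, Elmhurst 1, Irvine 2 → Irvine.
Borda totals: Harrow 10, Avon 3, Elmhurst 8, Irvine 9 → Harrow.
The two rules disagree: plurality picks Irvine, Borda picks Harrow.

No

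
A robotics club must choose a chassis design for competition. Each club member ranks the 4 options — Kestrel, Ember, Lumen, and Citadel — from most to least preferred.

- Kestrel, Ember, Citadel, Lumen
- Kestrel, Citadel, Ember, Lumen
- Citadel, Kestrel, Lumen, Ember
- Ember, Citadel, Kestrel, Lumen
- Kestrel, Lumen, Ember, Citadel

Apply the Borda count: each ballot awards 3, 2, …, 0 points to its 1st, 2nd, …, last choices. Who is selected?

Kestrel

Borda scores:
  Kestrel: 3 + 3 + 2 + 1 + 3 = 12
  Ember: 2 + 1 + 0 + 3 + 1 = 7
  Lumen: 0 + 0 + 1 + 0 + 2 = 3
  Citadel: 1 + 2 + 3 + 2 + 0 = 8
Kestrel has the highest total.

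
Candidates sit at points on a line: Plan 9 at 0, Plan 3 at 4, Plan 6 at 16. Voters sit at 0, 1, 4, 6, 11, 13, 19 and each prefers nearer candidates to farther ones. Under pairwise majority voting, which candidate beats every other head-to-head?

With single-peaked preferences on a line, the Condorcet winner is the candidate closest to the median voter.
The median voter (position 6) is closest to Plan 3 at 4.
Check: Plan 3 vs Plan 9 — voters closer to Plan 3: 5 of 7.

Plan 3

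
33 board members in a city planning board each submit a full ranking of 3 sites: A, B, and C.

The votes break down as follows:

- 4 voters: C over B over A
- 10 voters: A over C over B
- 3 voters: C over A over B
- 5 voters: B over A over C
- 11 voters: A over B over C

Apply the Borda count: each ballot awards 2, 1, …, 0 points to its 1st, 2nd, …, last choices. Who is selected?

Borda scores:
  A: 4·0 + 10·2 + 3·1 + 5·1 + 11·2 = 50
  B: 4·1 + 10·0 + 3·0 + 5·2 + 11·1 = 25
  C: 4·2 + 10·1 + 3·2 + 5·0 + 11·0 = 24
A has the highest total.

A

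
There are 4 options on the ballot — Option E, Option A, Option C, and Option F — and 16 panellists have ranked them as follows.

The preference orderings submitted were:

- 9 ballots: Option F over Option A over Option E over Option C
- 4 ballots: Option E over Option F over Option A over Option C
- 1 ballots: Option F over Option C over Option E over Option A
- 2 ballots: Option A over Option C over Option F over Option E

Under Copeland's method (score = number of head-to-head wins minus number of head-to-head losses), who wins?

Option F

Pairwise results:
  Option E vs Option A: Option A wins 11–5.
  Option E vs Option C: Option E wins 13–3.
  Option E vs Option F: Option F wins 12–4.
  Option A vs Option C: Option A wins 15–1.
  Option A vs Option F: Option F wins 14–2.
  Option C vs Option F: Option F wins 14–2.
Copeland scores (wins − losses):
  Option E: 1 − 2 = -1
  Option A: 2 − 1 = 1
  Option C: 0 − 3 = -3
  Option F: 3 − 0 = 3
Option F has the best Copeland score.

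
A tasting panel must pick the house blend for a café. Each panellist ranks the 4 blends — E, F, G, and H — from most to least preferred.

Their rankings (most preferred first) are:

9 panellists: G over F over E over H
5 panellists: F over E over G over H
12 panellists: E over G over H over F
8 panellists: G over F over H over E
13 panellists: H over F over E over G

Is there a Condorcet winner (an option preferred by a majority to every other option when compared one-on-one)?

No

Head-to-head results (47 voters total):
E vs F: F wins 35–12.
E vs G: E wins 30–17.
E vs H: E wins 26–21.
F vs G: G wins 29–18.
F vs H: H wins 25–22.
G vs H: G wins 34–13.
No candidate beats all others: E beats G beats F beats E, a majority cycle.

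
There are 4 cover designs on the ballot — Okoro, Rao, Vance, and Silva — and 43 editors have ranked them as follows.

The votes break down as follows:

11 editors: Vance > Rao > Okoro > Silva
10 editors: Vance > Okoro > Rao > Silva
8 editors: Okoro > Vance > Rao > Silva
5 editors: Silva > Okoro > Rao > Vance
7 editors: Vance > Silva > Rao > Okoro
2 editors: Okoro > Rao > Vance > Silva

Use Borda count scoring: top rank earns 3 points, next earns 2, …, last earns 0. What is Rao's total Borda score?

Borda scores:
  Okoro: 11·1 + 10·2 + 8·3 + 5·2 + 7·0 + 2·3 = 71
  Rao: 11·2 + 10·1 + 8·1 + 5·1 + 7·1 + 2·2 = 56
  Vance: 11·3 + 10·3 + 8·2 + 5·0 + 7·3 + 2·1 = 102
  Silva: 11·0 + 10·0 + 8·0 + 5·3 + 7·2 + 2·0 = 29

56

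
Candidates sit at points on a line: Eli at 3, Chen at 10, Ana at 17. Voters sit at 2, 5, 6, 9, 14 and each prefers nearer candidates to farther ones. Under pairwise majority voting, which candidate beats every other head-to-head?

With single-peaked preferences on a line, the Condorcet winner is the candidate closest to the median voter.
The median voter (position 6) is closest to Eli at 3.
Check: Eli vs Chen — voters closer to Eli: 3 of 5.

Eli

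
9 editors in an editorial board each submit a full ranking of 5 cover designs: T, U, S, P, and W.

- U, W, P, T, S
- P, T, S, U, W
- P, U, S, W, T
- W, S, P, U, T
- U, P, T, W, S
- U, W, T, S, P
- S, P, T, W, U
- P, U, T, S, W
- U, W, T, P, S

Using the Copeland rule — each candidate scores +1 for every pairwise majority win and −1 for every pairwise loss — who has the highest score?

Pairwise results:
  T vs U: U wins 7–2.
  T vs S: T wins 6–3.
  T vs P: P wins 7–2.
  T vs W: W wins 5–4.
  U vs S: U wins 6–3.
  U vs P: P wins 5–4.
  U vs W: U wins 7–2.
  S vs P: P wins 6–3.
  S vs W: W wins 5–4.
  P vs W: P wins 5–4.
Copeland scores (wins − losses):
  T: 1 − 3 = -2
  U: 3 − 1 = 2
  S: 0 − 4 = -4
  P: 4 − 0 = 4
  W: 2 − 2 = 0
P has the best Copeland score.

P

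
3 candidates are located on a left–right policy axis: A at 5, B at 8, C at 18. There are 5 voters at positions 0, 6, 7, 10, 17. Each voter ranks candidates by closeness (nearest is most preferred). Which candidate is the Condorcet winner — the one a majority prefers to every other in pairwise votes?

B

With single-peaked preferences on a line, the Condorcet winner is the candidate closest to the median voter.
The median voter (position 7) is closest to B at 8.
Check: B vs C — voters closer to B: 4 of 5.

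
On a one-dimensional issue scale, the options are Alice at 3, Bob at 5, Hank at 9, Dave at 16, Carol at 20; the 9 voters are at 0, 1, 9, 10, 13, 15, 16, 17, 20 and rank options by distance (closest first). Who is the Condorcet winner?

With single-peaked preferences on a line, the Condorcet winner is the candidate closest to the median voter.
The median voter (position 13) is closest to Dave at 16.
Check: Dave vs Hank — voters closer to Dave: 5 of 9.

Dave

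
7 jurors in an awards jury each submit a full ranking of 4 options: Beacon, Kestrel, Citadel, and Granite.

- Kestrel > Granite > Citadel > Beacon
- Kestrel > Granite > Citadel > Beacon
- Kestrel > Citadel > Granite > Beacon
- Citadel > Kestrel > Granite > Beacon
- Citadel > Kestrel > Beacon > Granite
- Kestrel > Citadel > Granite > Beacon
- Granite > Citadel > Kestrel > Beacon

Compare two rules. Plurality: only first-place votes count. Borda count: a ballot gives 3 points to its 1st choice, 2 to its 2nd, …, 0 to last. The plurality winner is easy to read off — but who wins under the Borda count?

Kestrel

Plurality first-place counts: Beacon 0, Kestrel 4, Citadel 2, Granite 1 → Kestrel.
Borda totals: Beacon 1, Kestrel 17, Citadel 14, Granite 10 → Kestrel.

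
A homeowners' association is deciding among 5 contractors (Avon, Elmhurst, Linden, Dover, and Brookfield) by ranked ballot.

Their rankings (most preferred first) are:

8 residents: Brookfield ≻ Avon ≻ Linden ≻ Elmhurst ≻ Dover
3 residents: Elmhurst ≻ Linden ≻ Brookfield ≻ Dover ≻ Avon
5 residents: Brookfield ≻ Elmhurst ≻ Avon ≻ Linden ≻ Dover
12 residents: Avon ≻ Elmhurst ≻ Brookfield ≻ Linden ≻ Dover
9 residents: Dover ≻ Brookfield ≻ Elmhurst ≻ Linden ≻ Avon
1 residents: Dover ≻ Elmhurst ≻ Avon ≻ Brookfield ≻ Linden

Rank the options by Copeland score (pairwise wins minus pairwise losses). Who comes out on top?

Pairwise results:
  Avon vs Elmhurst: Avon wins 20–18.
  Avon vs Linden: Avon wins 26–12.
  Avon vs Dover: Avon wins 25–13.
  Avon vs Brookfield: Brookfield wins 25–13.
  Elmhurst vs Linden: Elmhurst wins 30–8.
  Elmhurst vs Dover: Elmhurst wins 28–10.
  Elmhurst vs Brookfield: Brookfield wins 22–16.
  Linden vs Dover: Linden wins 28–10.
  Linden vs Brookfield: Brookfield wins 35–3.
  Dover vs Brookfield: Brookfield wins 28–10.
Copeland scores (wins − losses):
  Avon: 3 − 1 = 2
  Elmhurst: 2 − 2 = 0
  Linden: 1 − 3 = -2
  Dover: 0 − 4 = -4
  Brookfield: 4 − 0 = 4
Brookfield has the best Copeland score.

Brookfield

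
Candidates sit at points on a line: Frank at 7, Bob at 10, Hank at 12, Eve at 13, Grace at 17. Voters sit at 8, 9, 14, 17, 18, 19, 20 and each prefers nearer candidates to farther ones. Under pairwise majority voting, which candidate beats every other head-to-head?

With single-peaked preferences on a line, the Condorcet winner is the candidate closest to the median voter.
The median voter (position 17) is closest to Grace at 17.
Check: Grace vs Eve — voters closer to Grace: 4 of 7.

Grace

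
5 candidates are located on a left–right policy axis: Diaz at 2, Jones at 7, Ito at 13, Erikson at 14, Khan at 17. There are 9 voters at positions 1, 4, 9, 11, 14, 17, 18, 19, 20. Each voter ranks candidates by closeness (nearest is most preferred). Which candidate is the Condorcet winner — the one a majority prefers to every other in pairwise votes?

With single-peaked preferences on a line, the Condorcet winner is the candidate closest to the median voter.
The median voter (position 14) is closest to Erikson at 14.
Check: Erikson vs Khan — voters closer to Erikson: 5 of 9.

Erikson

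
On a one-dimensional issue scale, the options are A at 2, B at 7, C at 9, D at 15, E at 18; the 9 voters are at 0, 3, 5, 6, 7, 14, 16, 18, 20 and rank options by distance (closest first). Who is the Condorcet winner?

B

With single-peaked preferences on a line, the Condorcet winner is the candidate closest to the median voter.
The median voter (position 7) is closest to B at 7.
Check: B vs A — voters closer to B: 7 of 9.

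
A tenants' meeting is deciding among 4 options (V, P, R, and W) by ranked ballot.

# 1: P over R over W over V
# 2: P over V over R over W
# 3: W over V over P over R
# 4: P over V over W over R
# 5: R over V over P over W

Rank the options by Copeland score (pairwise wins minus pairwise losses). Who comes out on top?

Pairwise results:
  V vs P: P wins 3–2.
  V vs R: V wins 3–2.
  V vs W: V wins 3–2.
  P vs R: P wins 4–1.
  P vs W: P wins 4–1.
  R vs W: R wins 3–2.
Copeland scores (wins − losses):
  V: 2 − 1 = 1
  P: 3 − 0 = 3
  R: 1 − 2 = -1
  W: 0 − 3 = -3
P has the best Copeland score.

P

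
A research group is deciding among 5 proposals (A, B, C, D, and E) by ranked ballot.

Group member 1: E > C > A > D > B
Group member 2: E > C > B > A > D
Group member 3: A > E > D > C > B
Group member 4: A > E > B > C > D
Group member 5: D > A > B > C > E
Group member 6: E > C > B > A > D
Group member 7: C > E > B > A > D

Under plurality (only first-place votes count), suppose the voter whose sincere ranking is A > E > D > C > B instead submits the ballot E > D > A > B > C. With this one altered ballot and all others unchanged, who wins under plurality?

E

First-place totals with the altered ballot: A 1, B 0, C 1, D 1, E 4.
The winner is unchanged: still E.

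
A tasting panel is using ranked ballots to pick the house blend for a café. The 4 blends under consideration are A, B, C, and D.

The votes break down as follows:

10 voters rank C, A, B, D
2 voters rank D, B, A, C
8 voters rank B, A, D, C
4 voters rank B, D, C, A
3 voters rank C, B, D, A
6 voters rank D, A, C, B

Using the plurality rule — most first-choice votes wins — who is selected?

C

First-place vote totals:
  A: 0
  B: 12
  C: 13
  D: 8
C has the most first-place votes.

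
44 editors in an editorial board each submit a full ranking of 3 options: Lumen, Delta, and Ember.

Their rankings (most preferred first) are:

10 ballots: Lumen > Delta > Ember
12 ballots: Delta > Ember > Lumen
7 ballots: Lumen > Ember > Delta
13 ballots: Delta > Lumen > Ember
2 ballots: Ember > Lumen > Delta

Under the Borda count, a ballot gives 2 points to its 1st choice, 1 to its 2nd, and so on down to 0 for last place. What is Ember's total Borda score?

Borda scores:
  Lumen: 10·2 + 12·0 + 7·2 + 13·1 + 2·1 = 49
  Delta: 10·1 + 12·2 + 7·0 + 13·2 + 2·0 = 60
  Ember: 10·0 + 12·1 + 7·1 + 13·0 + 2·2 = 23

23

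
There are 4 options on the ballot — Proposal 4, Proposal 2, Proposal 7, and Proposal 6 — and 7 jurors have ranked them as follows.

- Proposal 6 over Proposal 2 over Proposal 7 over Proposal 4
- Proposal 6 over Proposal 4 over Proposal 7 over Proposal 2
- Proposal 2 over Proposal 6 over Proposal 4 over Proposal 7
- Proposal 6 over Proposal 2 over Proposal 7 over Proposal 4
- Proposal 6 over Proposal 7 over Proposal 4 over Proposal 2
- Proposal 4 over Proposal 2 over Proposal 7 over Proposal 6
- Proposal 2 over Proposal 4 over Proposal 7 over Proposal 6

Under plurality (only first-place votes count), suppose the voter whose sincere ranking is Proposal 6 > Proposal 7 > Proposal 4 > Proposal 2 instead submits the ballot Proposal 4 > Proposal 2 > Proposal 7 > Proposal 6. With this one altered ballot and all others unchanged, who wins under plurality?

Proposal 6

First-place totals with the altered ballot: Proposal 4 2, Proposal 2 2, Proposal 7 0, Proposal 6 3.
The winner is unchanged: still Proposal 6.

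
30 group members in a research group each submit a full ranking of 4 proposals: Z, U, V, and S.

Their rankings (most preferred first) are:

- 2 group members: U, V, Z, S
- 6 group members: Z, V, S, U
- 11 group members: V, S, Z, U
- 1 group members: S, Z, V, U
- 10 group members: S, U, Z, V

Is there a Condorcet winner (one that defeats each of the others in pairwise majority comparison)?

No

Head-to-head results (30 voters total):
Z vs U: Z wins 18–12.
Z vs V: Z wins 17–13.
Z vs S: S wins 22–8.
U vs V: V wins 18–12.
U vs S: S wins 28–2.
V vs S: V wins 19–11.
No candidate beats all others: Z beats V beats S beats Z, a majority cycle.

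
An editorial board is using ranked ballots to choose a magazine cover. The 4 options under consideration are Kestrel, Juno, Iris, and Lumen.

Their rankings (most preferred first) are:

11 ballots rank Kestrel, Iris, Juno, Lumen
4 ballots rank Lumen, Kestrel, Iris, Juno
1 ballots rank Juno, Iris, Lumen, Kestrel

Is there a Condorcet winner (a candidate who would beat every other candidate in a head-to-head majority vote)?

Head-to-head results (16 voters total):
Kestrel vs Juno: Kestrel wins 15–1.
Kestrel vs Iris: Kestrel wins 15–1.
Kestrel vs Lumen: Kestrel wins 11–5.
Juno vs Iris: Iris wins 15–1.
Juno vs Lumen: Juno wins 12–4.
Iris vs Lumen: Iris wins 12–4.
Kestrel beats each rival — Juno (15–1), Iris (15–1), Lumen (11–5) — so Kestrel is the Condorcet winner.

Yes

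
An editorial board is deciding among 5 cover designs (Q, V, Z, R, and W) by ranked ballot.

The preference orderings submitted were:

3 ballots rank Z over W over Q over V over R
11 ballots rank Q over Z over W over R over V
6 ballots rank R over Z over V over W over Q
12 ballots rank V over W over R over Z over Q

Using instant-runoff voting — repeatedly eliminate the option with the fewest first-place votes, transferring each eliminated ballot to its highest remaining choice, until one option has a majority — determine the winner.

V

Round 1: V 12, Q 11, R 6, Z 3, W 0. W has the fewest and is eliminated.
Round 2: V 12, Q 11, R 6, Z 3. Z has the fewest and is eliminated.
Round 3: Q 14, V 12, R 6. R has the fewest and is eliminated.
Round 4: V 18, Q 14. V has a majority.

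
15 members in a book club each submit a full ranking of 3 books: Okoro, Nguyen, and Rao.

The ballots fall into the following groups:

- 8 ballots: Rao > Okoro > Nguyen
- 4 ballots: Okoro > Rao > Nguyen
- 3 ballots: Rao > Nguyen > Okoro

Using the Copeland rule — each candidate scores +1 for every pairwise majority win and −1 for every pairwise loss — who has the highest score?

Rao

Pairwise results:
  Okoro vs Nguyen: Okoro wins 12–3.
  Okoro vs Rao: Rao wins 11–4.
  Nguyen vs Rao: Rao wins 15–0.
Copeland scores (wins − losses):
  Okoro: 1 − 1 = 0
  Nguyen: 0 − 2 = -2
  Rao: 2 − 0 = 2
Rao has the best Copeland score.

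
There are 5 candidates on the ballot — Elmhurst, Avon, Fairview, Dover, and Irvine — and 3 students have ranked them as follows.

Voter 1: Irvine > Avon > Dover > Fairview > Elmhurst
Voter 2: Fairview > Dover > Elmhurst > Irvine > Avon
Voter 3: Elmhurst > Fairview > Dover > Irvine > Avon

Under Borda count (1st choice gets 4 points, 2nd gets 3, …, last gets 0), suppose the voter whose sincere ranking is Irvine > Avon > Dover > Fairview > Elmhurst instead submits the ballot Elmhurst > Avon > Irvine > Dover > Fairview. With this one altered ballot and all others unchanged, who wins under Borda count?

Elmhurst

Borda totals with the altered ballot: Elmhurst 10, Avon 3, Fairview 7, Dover 6, Irvine 4.
The switch changes the winner from Fairview to Elmhurst.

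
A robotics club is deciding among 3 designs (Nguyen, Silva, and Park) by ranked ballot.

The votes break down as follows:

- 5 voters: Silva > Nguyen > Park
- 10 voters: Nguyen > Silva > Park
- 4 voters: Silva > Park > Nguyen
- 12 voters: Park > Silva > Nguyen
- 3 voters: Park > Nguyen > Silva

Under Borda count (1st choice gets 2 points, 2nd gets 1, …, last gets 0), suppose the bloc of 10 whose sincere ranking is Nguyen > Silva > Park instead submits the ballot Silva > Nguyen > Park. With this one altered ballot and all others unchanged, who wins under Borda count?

Silva

Borda totals with the altered ballot: Nguyen 18, Silva 50, Park 34.
The winner is unchanged: still Silva.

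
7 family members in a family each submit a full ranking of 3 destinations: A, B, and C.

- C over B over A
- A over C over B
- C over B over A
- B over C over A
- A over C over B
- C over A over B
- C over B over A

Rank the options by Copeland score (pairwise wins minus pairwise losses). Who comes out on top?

C

Pairwise results:
  A vs B: B wins 4–3.
  A vs C: C wins 5–2.
  B vs C: C wins 6–1.
Copeland scores (wins − losses):
  A: 0 − 2 = -2
  B: 1 − 1 = 0
  C: 2 − 0 = 2
C has the best Copeland score.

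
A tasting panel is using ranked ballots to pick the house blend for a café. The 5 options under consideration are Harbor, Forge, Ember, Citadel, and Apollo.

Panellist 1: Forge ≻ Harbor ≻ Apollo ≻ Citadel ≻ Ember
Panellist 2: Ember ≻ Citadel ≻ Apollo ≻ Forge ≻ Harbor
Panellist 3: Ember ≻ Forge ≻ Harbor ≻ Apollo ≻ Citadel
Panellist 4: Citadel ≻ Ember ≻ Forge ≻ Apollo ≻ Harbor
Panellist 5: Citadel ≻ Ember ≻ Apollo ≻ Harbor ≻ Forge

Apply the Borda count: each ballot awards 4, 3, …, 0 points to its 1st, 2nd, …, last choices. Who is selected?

Borda scores:
  Harbor: 3 + 0 + 2 + 0 + 1 = 6
  Forge: 4 + 1 + 3 + 2 + 0 = 10
  Ember: 0 + 4 + 4 + 3 + 3 = 14
  Citadel: 1 + 3 + 0 + 4 + 4 = 12
  Apollo: 2 + 2 + 1 + 1 + 2 = 8
Ember has the highest total.

Ember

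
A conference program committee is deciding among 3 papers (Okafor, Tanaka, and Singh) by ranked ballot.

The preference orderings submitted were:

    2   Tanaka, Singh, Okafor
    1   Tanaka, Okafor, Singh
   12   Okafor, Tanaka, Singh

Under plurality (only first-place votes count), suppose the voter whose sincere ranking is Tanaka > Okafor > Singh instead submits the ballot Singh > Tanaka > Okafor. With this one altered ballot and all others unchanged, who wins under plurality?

First-place totals with the altered ballot: Okafor 12, Tanaka 2, Singh 1.
The winner is unchanged: still Okafor.

Okafor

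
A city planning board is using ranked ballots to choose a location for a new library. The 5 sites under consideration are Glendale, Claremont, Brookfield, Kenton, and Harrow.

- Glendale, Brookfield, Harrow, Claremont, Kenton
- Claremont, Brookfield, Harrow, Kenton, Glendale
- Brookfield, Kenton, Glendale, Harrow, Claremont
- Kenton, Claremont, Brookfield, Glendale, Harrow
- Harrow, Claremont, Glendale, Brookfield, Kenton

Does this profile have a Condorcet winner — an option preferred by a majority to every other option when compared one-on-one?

No

Head-to-head results (5 voters total):
Glendale vs Claremont: Claremont wins 3–2.
Glendale vs Brookfield: Brookfield wins 3–2.
Glendale vs Kenton: Kenton wins 3–2.
Glendale vs Harrow: Glendale wins 3–2.
Claremont vs Brookfield: Claremont wins 3–2.
Claremont vs Kenton: Claremont wins 3–2.
Claremont vs Harrow: Harrow wins 3–2.
Brookfield vs Kenton: Brookfield wins 4–1.
Brookfield vs Harrow: Brookfield wins 4–1.
Kenton vs Harrow: Harrow wins 3–2.
No candidate beats all others: Glendale beats Harrow beats Claremont beats Glendale, a majority cycle.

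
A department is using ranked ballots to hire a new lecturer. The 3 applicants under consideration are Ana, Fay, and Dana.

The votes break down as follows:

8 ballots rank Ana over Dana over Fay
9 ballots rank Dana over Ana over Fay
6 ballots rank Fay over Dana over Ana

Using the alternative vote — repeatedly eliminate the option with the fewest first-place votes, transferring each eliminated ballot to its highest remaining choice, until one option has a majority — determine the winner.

Dana

Round 1: Dana 9, Ana 8, Fay 6. Fay has the fewest and is eliminated.
Round 2: Dana 15, Ana 8. Dana has a majority.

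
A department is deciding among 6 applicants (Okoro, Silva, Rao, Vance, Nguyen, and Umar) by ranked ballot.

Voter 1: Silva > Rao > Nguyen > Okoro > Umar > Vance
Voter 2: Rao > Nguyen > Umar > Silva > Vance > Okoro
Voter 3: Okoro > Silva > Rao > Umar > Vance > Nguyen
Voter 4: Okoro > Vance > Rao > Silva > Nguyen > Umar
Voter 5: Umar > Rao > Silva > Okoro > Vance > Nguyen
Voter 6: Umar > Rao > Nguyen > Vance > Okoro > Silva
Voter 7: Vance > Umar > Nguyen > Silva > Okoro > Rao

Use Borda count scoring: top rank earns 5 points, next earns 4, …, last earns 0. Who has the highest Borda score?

Borda scores:
  Okoro: 2 + 0 + 5 + 5 + 2 + 1 + 1 = 16
  Silva: 5 + 2 + 4 + 2 + 3 + 0 + 2 = 18
  Rao: 4 + 5 + 3 + 3 + 4 + 4 + 0 = 23
  Vance: 0 + 1 + 1 + 4 + 1 + 2 + 5 = 14
  Nguyen: 3 + 4 + 0 + 1 + 0 + 3 + 3 = 14
  Umar: 1 + 3 + 2 + 0 + 5 + 5 + 4 = 20
Rao has the highest total.

Rao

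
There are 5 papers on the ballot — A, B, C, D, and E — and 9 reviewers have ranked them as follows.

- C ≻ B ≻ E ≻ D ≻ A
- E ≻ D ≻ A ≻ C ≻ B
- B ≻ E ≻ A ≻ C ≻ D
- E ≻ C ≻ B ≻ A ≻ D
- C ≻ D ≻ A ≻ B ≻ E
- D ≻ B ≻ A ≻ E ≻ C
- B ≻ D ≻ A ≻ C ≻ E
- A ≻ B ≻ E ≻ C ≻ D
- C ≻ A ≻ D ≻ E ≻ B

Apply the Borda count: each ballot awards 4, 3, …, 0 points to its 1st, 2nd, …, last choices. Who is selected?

Borda scores:
  A: 0 + 2 + 2 + 1 + 2 + 2 + 2 + 4 + 3 = 18
  B: 3 + 0 + 4 + 2 + 1 + 3 + 4 + 3 + 0 = 20
  C: 4 + 1 + 1 + 3 + 4 + 0 + 1 + 1 + 4 = 19
  D: 1 + 3 + 0 + 0 + 3 + 4 + 3 + 0 + 2 = 16
  E: 2 + 4 + 3 + 4 + 0 + 1 + 0 + 2 + 1 = 17
B has the highest total.

B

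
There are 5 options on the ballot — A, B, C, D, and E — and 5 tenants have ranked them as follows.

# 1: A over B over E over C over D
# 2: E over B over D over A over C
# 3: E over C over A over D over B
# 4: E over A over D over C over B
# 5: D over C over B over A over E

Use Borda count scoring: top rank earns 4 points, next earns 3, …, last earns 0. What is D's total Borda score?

9

Borda scores:
  A: 4 + 1 + 2 + 3 + 1 = 11
  B: 3 + 3 + 0 + 0 + 2 = 8
  C: 1 + 0 + 3 + 1 + 3 = 8
  D: 0 + 2 + 1 + 2 + 4 = 9
  E: 2 + 4 + 4 + 4 + 0 = 14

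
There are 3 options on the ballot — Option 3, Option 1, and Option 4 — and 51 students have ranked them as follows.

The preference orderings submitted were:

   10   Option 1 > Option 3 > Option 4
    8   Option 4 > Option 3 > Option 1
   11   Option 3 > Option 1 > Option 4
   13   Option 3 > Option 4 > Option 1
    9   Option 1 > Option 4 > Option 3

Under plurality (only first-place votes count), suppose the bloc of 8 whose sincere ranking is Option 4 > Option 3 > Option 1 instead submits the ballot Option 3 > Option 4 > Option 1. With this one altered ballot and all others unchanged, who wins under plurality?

Option 3

First-place totals with the altered ballot: Option 3 32, Option 1 19, Option 4 0.
The winner is unchanged: still Option 3.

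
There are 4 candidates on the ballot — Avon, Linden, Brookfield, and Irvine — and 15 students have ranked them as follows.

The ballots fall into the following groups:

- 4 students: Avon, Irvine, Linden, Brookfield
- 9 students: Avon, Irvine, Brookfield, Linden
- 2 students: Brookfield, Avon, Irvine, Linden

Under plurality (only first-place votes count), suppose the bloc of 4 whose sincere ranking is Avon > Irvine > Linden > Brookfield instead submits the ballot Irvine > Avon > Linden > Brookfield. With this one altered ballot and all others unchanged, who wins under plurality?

First-place totals with the altered ballot: Avon 9, Linden 0, Brookfield 2, Irvine 4.
The winner is unchanged: still Avon.

Avon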